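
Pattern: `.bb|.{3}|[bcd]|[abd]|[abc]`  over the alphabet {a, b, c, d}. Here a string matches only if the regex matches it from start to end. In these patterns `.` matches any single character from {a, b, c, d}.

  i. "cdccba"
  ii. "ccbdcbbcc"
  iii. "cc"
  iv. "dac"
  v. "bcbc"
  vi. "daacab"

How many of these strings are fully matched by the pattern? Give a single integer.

i. "cdccba" → no match
ii. "ccbdcbbcc" → no match
iii. "cc" → no match
iv. "dac" → match
v. "bcbc" → no match
vi. "daacab" → no match
Total matched: 1

1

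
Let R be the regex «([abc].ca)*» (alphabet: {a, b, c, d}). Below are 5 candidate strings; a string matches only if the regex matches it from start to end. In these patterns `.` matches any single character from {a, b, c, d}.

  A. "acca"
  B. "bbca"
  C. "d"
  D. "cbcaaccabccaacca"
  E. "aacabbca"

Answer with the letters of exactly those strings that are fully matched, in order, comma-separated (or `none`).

A, B, D, E

A → match
B → match
C → no match
D → match
E → match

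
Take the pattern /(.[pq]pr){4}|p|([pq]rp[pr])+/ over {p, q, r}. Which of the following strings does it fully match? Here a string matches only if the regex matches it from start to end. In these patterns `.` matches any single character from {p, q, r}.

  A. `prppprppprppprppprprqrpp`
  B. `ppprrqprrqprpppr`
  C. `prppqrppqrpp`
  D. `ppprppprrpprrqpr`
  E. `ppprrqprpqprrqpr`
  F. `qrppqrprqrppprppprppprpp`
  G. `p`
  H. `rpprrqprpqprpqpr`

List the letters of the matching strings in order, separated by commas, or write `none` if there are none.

A, B, C, D, E, F, G, H

A → match
B → match
C. `prppqrppqrpp` → match
D → match
E → match
F → match
G. `p` → match
H → match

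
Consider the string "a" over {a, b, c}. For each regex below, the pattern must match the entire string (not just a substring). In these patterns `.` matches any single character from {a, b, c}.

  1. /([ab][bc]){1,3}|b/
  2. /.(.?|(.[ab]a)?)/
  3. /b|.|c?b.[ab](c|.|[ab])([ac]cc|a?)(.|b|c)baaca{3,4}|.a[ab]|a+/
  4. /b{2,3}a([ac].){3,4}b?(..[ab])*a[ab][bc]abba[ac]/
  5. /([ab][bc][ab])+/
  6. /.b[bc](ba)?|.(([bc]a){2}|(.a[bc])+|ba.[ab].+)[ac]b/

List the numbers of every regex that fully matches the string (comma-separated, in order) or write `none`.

2, 3

1 → no match
2 → match
3 → match
4 → no match — must start with "b"
5 → no match
6 → no match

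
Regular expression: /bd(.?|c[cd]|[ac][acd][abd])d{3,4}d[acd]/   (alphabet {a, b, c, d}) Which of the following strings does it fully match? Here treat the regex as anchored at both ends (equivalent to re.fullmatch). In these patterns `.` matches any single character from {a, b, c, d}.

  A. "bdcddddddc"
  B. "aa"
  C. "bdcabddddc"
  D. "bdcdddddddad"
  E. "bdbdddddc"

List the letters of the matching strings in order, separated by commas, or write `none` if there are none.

A → match
B → no match — must start with "bd"
C → match
D → no match
E → match

A, C, E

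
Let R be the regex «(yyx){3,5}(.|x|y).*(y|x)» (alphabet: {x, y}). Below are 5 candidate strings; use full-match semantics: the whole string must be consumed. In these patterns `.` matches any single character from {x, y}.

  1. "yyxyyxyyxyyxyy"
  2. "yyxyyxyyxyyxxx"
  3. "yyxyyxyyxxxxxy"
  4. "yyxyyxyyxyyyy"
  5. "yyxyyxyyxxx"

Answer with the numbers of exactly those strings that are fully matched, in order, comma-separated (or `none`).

1 → match
2 → match
3 → match
4 → match
5. "yyxyyxyyxxx" → match

1, 2, 3, 4, 5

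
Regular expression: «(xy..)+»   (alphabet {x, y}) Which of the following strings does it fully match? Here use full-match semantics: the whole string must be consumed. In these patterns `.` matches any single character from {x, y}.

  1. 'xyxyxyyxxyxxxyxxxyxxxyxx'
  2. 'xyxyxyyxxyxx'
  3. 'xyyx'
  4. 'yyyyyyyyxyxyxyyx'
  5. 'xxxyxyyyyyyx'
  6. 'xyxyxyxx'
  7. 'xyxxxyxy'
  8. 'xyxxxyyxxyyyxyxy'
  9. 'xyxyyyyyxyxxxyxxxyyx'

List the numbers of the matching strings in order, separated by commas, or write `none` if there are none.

1 → match
2 → match
3 → match
4 → no match — must start with 'xy'
5 → no match — must start with 'xy'
6 → match
7 → match
8 → match
9 → no match

1, 2, 3, 6, 7, 8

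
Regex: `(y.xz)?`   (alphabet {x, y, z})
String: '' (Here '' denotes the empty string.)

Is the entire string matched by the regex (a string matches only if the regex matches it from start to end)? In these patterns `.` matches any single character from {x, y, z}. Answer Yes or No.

Yes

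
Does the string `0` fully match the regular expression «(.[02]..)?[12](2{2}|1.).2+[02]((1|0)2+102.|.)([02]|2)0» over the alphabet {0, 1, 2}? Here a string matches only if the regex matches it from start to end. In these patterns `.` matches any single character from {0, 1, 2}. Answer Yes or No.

No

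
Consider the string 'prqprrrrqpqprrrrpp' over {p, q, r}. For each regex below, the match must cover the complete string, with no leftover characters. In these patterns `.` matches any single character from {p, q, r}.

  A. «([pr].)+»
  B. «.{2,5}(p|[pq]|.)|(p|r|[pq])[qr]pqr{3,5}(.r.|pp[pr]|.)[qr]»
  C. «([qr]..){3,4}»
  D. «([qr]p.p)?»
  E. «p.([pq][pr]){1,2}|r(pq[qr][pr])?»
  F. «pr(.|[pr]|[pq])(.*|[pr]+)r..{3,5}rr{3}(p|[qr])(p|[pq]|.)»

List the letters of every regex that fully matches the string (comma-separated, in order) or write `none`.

F

A → no match
B → no match
C → no match
D → no match
E → no match
F → match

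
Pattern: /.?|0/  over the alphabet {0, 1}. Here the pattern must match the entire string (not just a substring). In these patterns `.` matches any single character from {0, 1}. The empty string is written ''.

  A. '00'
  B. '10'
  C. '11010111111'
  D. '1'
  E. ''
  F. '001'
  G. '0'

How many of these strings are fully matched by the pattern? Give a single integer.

A → no match
B → no match
C → no match
D → match
E → match
F → no match
G → match
Total matched: 3

3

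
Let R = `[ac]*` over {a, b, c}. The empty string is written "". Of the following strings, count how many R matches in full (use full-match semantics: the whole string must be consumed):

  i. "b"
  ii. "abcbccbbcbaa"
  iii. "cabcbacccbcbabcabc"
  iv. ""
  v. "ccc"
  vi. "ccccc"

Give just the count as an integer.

3

i → no match
ii → no match
iii → no match
iv → match
v → match
vi → match
Total matched: 3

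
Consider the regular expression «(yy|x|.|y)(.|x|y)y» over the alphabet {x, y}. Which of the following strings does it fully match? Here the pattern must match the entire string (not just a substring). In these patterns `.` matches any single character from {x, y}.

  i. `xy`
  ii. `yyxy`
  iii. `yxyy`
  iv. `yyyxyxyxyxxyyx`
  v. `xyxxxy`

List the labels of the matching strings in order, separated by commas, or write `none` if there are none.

ii

i. `xy` → no match
ii. `yyxy` → match
iii. `yxyy` → no match
iv → no match — must end with `y`
v. `xyxxxy` → no match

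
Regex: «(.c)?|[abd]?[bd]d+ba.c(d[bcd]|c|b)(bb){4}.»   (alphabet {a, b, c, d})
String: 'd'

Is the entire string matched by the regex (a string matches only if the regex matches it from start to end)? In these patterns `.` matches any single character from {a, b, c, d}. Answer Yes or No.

No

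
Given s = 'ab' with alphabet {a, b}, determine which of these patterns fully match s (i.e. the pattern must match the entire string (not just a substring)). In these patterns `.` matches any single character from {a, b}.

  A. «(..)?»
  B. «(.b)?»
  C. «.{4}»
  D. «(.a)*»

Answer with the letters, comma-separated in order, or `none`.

A, B

A → match
B → match
C → no match
D → no match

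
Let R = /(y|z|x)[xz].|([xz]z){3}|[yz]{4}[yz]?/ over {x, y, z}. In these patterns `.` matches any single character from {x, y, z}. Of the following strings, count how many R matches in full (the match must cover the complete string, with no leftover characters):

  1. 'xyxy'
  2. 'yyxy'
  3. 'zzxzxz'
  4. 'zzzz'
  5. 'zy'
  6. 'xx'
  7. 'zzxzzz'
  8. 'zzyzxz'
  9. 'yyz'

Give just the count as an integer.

1 → no match
2 → no match
3 → match
4 → match
5 → no match
6 → no match
7 → match
8 → no match
9 → no match
Total matched: 3

3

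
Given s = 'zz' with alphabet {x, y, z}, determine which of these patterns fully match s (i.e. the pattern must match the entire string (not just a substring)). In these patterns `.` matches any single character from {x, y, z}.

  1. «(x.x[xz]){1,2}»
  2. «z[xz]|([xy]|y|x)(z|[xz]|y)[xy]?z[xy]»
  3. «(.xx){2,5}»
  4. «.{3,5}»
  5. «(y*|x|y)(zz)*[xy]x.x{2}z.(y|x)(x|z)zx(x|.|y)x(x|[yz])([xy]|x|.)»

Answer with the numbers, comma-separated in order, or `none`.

2

1 → no match — must start with 'x'
2 → match
3 → no match — must end with 'xx'
4 → no match
5 → no match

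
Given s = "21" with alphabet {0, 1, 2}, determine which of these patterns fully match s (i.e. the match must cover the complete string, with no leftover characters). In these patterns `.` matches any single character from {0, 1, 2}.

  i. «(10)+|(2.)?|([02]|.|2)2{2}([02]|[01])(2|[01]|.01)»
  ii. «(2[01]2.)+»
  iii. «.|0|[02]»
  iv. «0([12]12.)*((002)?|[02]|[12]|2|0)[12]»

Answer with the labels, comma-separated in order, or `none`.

i

i → match
ii → no match
iii → no match
iv → no match — must start with "0"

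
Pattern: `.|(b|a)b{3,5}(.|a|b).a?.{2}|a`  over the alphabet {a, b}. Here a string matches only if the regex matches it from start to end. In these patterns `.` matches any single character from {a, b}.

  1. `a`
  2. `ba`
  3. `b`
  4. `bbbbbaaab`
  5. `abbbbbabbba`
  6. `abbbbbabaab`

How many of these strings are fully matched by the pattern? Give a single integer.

1 → match
2 → no match
3 → match
4 → match
5 → no match
6 → match
Total matched: 4

4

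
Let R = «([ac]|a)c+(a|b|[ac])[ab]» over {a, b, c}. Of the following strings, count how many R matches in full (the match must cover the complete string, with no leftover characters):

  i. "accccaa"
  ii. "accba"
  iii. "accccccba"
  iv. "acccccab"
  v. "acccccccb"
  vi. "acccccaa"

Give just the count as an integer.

i → match
ii → match
iii → match
iv → match
v → match
vi → match
Total matched: 6

6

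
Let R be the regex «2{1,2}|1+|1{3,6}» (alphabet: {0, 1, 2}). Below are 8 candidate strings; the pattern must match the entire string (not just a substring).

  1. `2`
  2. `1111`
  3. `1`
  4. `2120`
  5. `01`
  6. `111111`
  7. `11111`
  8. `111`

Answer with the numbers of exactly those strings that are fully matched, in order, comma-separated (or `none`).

1, 2, 3, 6, 7, 8

1 → match
2 → match
3 → match
4 → no match
5 → no match
6 → match
7 → match
8 → match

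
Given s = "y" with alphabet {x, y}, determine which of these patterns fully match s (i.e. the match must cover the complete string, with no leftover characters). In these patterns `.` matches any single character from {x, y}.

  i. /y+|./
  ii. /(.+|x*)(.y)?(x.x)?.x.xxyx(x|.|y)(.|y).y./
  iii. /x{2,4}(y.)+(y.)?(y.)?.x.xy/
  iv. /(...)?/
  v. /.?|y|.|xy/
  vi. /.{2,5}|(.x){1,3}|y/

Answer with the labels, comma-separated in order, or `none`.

i, v, vi

i → match
ii → no match
iii → no match — must start with "x"
iv → no match
v → match
vi → match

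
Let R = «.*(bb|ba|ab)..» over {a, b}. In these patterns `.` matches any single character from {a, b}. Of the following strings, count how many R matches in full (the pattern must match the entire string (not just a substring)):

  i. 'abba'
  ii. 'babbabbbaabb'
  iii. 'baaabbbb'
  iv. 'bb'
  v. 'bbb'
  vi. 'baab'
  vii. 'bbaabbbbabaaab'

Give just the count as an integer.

i. 'abba' → match
ii. 'babbabbbaabb' → no match
iii. 'baaabbbb' → match
iv. 'bb' → no match
v. 'bbb' → no match
vi. 'baab' → match
vii → no match
Total matched: 3

3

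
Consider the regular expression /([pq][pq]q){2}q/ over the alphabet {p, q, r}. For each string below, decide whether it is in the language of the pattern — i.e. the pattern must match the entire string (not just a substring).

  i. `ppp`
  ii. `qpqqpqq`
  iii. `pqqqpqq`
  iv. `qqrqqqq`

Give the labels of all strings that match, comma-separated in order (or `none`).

ii, iii

i → no match — must end with `qq`
ii → match
iii → match
iv → no match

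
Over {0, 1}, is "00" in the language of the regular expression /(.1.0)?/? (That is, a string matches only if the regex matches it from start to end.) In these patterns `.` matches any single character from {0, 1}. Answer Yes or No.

No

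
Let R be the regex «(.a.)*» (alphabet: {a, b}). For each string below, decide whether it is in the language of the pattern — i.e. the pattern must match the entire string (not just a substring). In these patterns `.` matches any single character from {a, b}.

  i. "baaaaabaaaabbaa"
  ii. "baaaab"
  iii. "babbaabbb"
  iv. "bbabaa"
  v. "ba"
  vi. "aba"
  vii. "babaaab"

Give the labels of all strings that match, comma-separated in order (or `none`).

i → match
ii → match
iii → no match
iv → no match
v → no match
vi → no match
vii → no match

i, ii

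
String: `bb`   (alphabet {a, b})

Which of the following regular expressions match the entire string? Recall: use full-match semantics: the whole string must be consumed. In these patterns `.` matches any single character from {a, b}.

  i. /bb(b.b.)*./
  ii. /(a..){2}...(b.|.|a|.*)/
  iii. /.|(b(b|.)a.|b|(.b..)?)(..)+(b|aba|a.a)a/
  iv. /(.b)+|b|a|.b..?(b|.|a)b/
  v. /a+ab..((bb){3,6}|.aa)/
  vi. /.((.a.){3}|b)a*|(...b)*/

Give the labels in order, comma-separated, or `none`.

i → no match
ii → no match — must start with `a`
iii → no match
iv → match
v → no match — must start with `a`
vi → match

iv, vi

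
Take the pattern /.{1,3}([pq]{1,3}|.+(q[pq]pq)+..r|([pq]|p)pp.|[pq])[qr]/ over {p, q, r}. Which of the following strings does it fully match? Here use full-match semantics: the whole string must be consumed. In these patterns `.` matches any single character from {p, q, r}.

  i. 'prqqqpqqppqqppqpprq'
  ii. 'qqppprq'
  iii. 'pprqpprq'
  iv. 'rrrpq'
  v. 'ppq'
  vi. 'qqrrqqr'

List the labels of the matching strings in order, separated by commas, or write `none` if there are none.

i → match
ii. 'qqppprq' → match
iii. 'pprqpprq' → match
iv. 'rrrpq' → match
v. 'ppq' → match
vi. 'qqrrqqr' → no match

i, ii, iii, iv, v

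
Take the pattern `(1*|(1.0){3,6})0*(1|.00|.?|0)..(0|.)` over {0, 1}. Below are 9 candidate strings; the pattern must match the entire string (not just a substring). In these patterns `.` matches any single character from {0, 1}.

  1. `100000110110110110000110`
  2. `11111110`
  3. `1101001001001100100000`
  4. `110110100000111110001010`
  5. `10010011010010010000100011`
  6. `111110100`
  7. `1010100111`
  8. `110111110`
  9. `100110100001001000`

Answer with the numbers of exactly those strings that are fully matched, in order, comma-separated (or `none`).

2, 3, 5, 6

1 → no match
2 → match
3 → match
4 → no match
5 → match
6 → match
7 → no match
8 → no match
9 → no match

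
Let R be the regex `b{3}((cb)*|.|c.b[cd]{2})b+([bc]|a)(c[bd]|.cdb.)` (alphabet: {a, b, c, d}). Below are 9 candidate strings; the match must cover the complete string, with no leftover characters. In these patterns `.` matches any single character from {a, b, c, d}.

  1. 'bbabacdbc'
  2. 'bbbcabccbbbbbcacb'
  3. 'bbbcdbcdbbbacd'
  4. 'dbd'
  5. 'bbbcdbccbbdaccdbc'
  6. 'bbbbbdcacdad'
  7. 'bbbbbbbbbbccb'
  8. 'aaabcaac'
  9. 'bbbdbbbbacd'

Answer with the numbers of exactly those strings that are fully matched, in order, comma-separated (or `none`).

3, 7, 9

1. 'bbabacdbc' → no match
2 → no match
3 → match
4. 'dbd' → no match — must start with 'b'
5 → no match
6. 'bbbbbdcacdad' → no match
7 → match
8. 'aaabcaac' → no match — must start with 'b'
9. 'bbbdbbbbacd' → match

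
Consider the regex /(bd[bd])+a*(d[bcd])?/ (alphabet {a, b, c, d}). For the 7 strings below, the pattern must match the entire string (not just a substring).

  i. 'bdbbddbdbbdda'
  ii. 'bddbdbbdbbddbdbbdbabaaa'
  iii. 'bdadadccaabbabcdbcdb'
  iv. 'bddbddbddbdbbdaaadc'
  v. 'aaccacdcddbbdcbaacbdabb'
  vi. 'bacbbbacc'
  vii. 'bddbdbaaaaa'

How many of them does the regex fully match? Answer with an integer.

i → match
ii → no match
iii → no match
iv → no match
v → no match — must start with 'bd'
vi → no match — must start with 'bd'
vii → match
Total matched: 2

2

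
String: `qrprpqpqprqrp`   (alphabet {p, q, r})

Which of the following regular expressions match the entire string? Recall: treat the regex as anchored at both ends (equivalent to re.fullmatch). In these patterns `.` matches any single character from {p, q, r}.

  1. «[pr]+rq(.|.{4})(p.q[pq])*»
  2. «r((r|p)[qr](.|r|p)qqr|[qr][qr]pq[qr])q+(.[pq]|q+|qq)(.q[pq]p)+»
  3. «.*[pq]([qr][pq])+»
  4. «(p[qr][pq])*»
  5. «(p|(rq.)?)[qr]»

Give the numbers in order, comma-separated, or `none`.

3

1 → no match
2 → no match — must start with `r`
3 → match
4 → no match
5 → no match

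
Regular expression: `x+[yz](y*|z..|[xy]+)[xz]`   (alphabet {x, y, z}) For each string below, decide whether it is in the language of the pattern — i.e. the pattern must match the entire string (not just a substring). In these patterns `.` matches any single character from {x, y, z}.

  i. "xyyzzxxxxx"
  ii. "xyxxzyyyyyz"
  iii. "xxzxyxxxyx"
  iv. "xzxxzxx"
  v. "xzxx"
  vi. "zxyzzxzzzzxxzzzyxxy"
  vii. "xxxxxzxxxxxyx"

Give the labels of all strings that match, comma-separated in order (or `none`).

i → no match
ii → no match
iii → match
iv → no match
v → match
vi → no match — must start with "x"
vii → match

iii, v, vii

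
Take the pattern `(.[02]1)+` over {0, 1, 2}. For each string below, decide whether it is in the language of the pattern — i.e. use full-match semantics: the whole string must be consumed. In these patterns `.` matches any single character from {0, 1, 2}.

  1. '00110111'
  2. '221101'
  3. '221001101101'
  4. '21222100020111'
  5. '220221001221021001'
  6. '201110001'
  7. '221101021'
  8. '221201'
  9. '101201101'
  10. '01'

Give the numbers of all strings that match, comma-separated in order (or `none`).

2, 3, 7, 8, 9

1 → no match
2 → match
3 → match
4 → no match
5 → no match
6 → no match
7 → match
8 → match
9 → match
10 → no match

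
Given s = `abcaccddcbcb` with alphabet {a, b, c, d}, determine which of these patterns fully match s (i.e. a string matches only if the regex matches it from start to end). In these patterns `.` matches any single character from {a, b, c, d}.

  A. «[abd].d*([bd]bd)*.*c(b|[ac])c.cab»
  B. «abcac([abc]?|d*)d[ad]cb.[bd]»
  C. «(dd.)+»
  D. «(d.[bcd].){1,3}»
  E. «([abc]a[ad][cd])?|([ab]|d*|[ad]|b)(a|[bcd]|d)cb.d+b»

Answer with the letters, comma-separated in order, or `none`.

A → no match — must end with `cab`
B → match
C → no match — must start with `dd`
D → no match — must start with `d`
E → no match

B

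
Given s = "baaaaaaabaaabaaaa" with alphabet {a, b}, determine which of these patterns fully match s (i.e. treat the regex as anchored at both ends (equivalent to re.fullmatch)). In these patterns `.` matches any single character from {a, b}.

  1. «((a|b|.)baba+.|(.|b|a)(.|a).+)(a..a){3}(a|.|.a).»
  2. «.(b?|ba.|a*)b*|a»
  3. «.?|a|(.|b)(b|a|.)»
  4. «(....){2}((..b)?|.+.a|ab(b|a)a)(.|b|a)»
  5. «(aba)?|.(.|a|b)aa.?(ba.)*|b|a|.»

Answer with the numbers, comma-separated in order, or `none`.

1, 4

1 → match
2 → no match
3 → no match
4 → match
5 → no match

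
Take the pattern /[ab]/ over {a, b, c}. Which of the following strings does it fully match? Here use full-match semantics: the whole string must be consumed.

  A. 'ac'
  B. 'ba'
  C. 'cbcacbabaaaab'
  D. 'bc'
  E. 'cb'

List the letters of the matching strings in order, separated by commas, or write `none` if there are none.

A → no match
B → no match
C → no match
D → no match
E → no match

none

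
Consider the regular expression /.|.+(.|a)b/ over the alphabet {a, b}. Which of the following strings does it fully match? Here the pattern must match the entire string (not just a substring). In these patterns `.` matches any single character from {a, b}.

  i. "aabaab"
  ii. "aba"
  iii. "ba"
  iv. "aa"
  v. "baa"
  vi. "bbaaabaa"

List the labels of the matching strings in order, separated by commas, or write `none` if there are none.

i

i → match
ii → no match
iii → no match
iv → no match
v → no match
vi → no match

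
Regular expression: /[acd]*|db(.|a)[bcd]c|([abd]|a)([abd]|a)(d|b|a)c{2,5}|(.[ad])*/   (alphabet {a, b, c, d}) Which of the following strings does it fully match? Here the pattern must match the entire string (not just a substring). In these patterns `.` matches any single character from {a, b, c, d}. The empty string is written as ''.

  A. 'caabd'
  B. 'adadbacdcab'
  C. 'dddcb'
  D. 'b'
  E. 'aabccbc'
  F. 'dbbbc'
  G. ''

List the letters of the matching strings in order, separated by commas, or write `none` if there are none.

A → no match
B → no match
C → no match
D → no match
E → no match
F → match
G → match

F, G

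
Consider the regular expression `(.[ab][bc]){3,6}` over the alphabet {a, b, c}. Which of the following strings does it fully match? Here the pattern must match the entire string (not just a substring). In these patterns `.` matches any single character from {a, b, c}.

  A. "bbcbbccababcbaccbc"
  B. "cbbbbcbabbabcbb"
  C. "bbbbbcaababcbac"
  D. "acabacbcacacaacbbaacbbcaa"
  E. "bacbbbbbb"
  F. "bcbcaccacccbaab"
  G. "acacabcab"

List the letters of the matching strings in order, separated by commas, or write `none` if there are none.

A, B, C, E

A → match
B → match
C → match
D → no match
E → match
F → no match
G → no match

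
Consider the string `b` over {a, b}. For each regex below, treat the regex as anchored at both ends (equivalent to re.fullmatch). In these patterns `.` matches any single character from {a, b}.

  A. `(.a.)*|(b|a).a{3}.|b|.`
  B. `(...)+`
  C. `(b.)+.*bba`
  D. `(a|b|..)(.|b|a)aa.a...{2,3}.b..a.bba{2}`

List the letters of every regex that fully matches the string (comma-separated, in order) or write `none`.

A

A → match
B → no match
C → no match — must end with `bba`
D → no match — must end with `a`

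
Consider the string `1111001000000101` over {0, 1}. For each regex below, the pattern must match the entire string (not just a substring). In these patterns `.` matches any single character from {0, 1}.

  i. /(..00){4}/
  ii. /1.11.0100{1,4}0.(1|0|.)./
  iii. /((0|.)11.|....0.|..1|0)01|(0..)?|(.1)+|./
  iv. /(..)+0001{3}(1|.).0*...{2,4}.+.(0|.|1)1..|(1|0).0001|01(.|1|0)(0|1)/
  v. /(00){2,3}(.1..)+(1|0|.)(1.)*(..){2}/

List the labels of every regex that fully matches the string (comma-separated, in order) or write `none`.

i → no match — must end with `00`
ii → match
iii → no match
iv → no match
v → no match — must start with `00`

ii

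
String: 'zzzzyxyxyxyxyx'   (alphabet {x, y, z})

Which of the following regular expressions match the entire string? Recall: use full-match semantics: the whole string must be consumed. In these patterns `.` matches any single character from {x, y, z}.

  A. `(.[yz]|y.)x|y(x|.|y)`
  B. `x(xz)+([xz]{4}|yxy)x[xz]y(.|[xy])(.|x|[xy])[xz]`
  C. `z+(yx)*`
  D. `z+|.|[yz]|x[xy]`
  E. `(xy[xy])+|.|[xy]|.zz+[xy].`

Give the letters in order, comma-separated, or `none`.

C

A → no match
B → no match — must start with 'xxz'
C → match
D → no match
E → no match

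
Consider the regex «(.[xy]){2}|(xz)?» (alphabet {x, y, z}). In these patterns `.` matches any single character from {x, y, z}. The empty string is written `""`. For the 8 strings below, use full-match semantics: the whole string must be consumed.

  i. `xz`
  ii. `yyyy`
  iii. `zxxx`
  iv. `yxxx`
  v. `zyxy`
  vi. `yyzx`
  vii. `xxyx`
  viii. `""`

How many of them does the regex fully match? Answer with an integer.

i → match
ii → match
iii → match
iv → match
v → match
vi → match
vii → match
viii → match
Total matched: 8

8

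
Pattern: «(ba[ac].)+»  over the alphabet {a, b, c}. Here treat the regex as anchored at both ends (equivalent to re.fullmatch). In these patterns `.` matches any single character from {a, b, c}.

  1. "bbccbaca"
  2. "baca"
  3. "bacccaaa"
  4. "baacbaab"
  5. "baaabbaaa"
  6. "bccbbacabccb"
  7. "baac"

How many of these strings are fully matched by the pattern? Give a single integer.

3

1 → no match — must start with "ba"
2 → match
3 → no match
4 → match
5 → no match
6 → no match — must start with "ba"
7 → match
Total matched: 3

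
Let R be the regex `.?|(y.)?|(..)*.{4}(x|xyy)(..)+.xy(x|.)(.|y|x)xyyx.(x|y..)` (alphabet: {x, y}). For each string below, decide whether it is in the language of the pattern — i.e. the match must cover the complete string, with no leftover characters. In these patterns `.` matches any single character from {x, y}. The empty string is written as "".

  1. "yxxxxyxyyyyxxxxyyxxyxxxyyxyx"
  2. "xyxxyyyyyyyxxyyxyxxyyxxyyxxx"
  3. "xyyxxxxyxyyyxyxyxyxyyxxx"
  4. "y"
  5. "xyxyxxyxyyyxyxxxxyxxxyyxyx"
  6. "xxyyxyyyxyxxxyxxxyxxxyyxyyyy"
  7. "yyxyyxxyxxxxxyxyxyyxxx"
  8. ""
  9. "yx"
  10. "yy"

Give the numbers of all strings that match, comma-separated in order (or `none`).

1, 2, 3, 4, 5, 6, 7, 8, 9, 10

1 → match
2 → match
3 → match
4 → match
5 → match
6 → match
7 → match
8 → match
9 → match
10 → match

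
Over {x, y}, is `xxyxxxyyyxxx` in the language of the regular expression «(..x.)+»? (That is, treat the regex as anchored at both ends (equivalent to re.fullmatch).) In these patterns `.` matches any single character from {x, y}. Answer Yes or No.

No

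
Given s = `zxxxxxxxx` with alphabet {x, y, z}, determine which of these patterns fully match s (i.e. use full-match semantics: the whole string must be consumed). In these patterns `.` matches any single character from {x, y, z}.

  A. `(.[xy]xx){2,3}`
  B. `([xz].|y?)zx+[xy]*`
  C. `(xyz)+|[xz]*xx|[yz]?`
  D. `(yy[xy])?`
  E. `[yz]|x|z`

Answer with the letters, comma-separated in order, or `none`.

A → no match
B → match
C → match
D → no match
E → no match

B, C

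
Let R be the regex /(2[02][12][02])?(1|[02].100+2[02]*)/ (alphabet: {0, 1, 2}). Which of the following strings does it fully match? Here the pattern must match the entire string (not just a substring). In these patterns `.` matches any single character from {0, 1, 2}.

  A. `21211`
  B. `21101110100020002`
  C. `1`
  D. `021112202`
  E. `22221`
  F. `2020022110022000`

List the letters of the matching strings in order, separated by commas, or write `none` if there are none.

A → no match
B → no match
C → match
D → no match
E → match
F → no match

C, E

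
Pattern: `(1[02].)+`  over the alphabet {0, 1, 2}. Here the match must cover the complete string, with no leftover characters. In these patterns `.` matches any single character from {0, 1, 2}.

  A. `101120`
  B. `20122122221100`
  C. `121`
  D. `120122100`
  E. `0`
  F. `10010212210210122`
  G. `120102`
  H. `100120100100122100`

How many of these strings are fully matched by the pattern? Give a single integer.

5

A → match
B → no match — must start with `1`
C → match
D → match
E → no match — must start with `1`
F → no match
G → match
H → match
Total matched: 5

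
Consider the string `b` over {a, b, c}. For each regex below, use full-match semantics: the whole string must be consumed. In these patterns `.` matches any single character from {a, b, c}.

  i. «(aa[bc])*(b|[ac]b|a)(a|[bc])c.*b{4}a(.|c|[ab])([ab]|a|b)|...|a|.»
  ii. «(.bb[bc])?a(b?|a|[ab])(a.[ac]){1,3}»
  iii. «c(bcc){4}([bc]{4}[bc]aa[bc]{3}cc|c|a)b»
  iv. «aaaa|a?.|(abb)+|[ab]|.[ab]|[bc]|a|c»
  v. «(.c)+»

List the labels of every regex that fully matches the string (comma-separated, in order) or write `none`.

i → match
ii → no match
iii → no match — must start with `cbcc`
iv → match
v → no match — must end with `c`

i, iv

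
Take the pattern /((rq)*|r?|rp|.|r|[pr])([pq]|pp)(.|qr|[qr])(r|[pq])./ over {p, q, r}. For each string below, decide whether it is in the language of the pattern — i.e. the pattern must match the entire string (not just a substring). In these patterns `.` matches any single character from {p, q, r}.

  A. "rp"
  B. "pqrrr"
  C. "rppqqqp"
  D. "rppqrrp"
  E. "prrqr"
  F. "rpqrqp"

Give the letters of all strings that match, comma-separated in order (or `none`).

A → no match
B → match
C → no match
D → match
E → no match
F → match

B, D, F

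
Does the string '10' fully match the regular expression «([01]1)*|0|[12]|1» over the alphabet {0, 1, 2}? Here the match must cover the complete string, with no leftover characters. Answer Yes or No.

No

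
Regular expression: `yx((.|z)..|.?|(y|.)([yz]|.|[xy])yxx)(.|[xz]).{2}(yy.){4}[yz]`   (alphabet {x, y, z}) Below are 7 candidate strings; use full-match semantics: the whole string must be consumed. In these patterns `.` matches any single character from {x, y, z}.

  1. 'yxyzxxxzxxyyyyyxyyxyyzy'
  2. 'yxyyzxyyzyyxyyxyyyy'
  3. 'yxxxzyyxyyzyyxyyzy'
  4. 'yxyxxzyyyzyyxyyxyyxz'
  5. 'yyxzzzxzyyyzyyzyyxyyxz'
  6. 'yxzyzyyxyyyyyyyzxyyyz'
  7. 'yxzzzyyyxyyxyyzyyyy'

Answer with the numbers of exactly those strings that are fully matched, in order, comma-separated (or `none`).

1 → no match
2 → match
3 → match
4 → no match
5 → no match — must start with 'yx'
6 → no match
7 → match

2, 3, 7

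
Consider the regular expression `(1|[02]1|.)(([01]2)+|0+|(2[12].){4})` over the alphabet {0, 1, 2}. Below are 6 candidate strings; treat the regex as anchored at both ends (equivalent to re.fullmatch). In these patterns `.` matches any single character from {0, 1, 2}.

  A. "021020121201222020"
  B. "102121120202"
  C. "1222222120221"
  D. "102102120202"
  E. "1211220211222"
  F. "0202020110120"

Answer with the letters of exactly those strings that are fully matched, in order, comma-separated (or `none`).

A → no match
B → no match
C → no match
D → no match
E → match
F → no match

E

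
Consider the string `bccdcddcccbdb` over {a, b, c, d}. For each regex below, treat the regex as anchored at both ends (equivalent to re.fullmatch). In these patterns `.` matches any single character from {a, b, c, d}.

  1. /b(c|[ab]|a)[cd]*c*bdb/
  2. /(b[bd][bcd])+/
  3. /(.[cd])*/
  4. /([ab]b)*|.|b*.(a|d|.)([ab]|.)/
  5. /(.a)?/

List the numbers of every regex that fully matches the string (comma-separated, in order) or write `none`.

1

1 → match
2 → no match
3 → no match
4 → no match
5 → no match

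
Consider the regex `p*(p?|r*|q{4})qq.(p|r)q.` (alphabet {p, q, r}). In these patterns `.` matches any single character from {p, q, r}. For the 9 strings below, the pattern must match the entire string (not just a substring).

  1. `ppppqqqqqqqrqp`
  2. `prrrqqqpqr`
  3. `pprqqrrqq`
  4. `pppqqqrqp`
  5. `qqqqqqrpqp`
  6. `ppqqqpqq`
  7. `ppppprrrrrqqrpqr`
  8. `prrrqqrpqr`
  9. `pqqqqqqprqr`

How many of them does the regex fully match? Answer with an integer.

1 → match
2. `prrrqqqpqr` → match
3. `pprqqrrqq` → match
4. `pppqqqrqp` → match
5. `qqqqqqrpqp` → match
6. `ppqqqpqq` → match
7 → match
8. `prrrqqrpqr` → match
9. `pqqqqqqprqr` → match
Total matched: 9

9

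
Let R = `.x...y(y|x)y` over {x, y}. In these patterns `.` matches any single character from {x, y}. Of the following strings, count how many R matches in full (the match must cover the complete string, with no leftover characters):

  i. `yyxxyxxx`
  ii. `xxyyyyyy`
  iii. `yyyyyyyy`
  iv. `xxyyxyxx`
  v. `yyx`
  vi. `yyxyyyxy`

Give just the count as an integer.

1

i → no match — must end with `y`
ii → match
iii → no match
iv → no match — must end with `y`
v → no match — must end with `y`
vi → no match
Total matched: 1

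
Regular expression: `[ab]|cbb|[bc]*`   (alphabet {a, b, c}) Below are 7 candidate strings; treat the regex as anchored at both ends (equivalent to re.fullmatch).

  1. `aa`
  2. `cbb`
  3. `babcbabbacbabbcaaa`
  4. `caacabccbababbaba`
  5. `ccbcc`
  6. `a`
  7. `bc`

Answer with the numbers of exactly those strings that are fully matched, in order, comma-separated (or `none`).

2, 5, 6, 7

1 → no match
2 → match
3 → no match
4 → no match
5 → match
6 → match
7 → match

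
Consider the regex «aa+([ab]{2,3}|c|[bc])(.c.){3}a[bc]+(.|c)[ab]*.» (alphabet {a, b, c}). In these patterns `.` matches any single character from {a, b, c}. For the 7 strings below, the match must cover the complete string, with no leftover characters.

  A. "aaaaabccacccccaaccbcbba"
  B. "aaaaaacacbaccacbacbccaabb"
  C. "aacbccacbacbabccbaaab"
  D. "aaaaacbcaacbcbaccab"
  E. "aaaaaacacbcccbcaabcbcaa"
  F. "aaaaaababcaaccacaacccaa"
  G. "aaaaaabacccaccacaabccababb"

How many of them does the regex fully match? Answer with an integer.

A → match
B → match
C → match
D → no match
E → match
F → match
G → match
Total matched: 6

6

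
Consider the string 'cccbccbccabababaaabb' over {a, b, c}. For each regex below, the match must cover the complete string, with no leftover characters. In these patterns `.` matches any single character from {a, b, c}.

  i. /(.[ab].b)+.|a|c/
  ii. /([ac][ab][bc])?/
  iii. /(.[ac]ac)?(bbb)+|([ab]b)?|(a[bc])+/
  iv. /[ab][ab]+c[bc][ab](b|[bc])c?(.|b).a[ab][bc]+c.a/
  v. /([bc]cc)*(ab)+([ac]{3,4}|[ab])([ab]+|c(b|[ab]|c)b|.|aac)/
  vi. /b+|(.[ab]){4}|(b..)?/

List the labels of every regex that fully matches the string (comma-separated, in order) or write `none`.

i → no match
ii → no match
iii → no match
iv → no match — must end with 'a'
v → match
vi → no match

v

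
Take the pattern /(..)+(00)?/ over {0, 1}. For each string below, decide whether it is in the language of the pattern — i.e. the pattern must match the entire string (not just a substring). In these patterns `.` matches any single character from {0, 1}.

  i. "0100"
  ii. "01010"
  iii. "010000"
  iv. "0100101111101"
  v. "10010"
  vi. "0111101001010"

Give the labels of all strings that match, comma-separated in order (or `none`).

i → match
ii → no match
iii → match
iv → no match
v → no match
vi → no match

i, iii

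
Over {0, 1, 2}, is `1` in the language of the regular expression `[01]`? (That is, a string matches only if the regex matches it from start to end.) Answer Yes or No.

Yes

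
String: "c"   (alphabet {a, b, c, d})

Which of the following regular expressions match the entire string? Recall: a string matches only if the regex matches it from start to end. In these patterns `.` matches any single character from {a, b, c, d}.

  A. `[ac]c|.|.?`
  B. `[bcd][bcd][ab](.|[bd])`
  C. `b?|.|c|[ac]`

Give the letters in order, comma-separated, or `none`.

A, C

A → match
B → no match
C → match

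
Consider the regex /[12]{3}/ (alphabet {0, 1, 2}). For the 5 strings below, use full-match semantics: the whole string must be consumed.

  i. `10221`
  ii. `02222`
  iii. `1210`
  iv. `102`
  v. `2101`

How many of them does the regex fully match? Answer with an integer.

0

i → no match
ii → no match
iii → no match
iv → no match
v → no match
Total matched: 0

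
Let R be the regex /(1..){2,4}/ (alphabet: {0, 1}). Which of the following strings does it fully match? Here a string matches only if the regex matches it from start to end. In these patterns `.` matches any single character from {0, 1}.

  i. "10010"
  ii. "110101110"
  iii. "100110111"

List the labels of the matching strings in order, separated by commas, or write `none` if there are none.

i. "10010" → no match
ii. "110101110" → match
iii. "100110111" → match

ii, iii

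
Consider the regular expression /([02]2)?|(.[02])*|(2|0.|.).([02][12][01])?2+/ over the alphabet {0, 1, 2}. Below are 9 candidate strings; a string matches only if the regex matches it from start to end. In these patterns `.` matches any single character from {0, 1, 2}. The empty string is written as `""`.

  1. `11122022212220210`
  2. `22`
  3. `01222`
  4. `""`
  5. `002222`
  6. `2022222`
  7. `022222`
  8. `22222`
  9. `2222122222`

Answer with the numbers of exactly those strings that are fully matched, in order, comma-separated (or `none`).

1 → no match
2. `22` → match
3. `01222` → match
4. `""` → match
5. `002222` → match
6. `2022222` → match
7. `022222` → match
8. `22222` → match
9. `2222122222` → match

2, 3, 4, 5, 6, 7, 8, 9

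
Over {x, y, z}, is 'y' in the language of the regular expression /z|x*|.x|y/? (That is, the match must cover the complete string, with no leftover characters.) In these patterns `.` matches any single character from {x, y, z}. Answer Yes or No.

Yes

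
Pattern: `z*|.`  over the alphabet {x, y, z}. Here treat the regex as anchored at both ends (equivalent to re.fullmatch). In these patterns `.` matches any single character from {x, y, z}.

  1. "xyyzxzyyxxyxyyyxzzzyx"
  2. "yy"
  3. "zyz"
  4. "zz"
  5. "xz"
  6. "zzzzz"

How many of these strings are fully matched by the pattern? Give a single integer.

2

1 → no match
2 → no match
3 → no match
4 → match
5 → no match
6 → match
Total matched: 2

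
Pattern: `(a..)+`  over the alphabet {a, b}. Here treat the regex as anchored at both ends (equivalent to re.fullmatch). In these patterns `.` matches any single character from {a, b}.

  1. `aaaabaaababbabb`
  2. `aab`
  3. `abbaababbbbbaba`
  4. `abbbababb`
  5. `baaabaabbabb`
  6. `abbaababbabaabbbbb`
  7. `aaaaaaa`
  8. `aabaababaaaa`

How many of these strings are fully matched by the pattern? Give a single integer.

1 → match
2. `aab` → match
3 → no match
4. `abbbababb` → no match
5. `baaabaabbabb` → no match — must start with `a`
6 → no match
7. `aaaaaaa` → no match
8. `aabaababaaaa` → match
Total matched: 3

3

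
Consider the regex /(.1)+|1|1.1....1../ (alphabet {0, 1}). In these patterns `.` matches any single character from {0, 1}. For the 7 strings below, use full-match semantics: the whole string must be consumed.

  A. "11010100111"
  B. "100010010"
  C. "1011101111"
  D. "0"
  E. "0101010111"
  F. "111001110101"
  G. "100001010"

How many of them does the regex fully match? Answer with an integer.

A → no match
B → no match
C → match
D → no match
E → match
F → no match
G → no match
Total matched: 2

2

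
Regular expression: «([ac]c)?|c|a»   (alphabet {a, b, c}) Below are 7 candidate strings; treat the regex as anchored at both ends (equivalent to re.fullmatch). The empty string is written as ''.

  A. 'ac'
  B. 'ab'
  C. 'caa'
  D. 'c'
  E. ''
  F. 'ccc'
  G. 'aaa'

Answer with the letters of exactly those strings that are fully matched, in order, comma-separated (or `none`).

A → match
B → no match
C → no match
D → match
E → match
F → no match
G → no match

A, D, E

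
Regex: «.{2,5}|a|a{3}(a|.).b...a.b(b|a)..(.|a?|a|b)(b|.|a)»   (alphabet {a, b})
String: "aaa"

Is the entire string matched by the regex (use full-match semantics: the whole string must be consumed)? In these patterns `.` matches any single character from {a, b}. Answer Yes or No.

Yes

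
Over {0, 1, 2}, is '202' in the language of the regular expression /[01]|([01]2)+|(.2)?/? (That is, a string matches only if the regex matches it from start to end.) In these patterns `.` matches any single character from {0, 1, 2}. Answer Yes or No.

No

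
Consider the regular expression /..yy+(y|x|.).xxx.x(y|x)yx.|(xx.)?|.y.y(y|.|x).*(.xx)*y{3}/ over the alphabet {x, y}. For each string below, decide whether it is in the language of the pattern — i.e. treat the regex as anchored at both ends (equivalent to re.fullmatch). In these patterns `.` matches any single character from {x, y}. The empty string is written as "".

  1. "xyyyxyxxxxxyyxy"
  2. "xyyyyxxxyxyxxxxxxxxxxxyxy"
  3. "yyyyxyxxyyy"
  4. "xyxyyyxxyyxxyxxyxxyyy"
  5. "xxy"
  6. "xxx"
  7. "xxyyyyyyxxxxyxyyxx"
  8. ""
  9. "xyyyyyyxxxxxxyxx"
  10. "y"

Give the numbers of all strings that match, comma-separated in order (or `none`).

1, 3, 4, 5, 6, 7, 8, 9

1 → match
2 → no match
3 → match
4 → match
5 → match
6 → match
7 → match
8 → match
9 → match
10 → no match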